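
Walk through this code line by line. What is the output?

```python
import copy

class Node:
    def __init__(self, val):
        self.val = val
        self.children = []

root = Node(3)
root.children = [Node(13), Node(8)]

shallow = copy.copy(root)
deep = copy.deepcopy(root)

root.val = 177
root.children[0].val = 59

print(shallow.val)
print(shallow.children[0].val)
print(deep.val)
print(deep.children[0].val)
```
3
59
3
13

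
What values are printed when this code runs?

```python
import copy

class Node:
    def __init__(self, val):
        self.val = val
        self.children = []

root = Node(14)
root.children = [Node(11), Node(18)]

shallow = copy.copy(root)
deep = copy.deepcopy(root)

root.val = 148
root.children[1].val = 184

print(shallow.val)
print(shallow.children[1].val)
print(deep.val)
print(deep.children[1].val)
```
14
184
14
18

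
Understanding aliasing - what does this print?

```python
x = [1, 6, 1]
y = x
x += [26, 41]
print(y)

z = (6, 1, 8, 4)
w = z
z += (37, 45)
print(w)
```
[1, 6, 1, 26, 41]
(6, 1, 8, 4)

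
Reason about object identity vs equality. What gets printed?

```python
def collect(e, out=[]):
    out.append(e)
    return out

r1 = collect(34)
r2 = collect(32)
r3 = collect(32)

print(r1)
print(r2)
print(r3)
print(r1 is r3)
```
[34, 32, 32]
[34, 32, 32]
[34, 32, 32]
True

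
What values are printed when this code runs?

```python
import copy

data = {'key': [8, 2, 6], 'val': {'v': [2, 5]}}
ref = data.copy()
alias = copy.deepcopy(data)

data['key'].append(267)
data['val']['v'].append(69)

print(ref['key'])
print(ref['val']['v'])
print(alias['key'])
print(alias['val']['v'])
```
[8, 2, 6, 267]
[2, 5, 69]
[8, 2, 6]
[2, 5]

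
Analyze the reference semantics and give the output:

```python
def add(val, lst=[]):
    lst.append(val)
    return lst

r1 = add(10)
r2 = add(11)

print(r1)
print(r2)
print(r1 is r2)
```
[10, 11]
[10, 11]
True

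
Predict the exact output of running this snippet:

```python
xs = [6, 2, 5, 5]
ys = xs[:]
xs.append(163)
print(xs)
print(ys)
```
[6, 2, 5, 5, 163]
[6, 2, 5, 5]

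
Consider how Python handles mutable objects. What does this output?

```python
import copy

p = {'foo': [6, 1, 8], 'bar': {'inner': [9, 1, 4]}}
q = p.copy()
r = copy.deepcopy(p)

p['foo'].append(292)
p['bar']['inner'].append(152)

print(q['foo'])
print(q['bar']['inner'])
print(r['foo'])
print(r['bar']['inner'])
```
[6, 1, 8, 292]
[9, 1, 4, 152]
[6, 1, 8]
[9, 1, 4]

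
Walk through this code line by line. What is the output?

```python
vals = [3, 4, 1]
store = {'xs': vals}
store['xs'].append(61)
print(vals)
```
[3, 4, 1, 61]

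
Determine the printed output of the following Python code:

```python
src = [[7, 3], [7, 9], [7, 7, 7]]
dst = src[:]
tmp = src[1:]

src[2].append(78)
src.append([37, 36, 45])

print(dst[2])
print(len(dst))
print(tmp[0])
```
[7, 7, 7, 78]
3
[7, 9]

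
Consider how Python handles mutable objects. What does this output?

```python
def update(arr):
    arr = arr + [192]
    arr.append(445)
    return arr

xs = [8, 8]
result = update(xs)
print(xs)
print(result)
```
[8, 8]
[8, 8, 192, 445]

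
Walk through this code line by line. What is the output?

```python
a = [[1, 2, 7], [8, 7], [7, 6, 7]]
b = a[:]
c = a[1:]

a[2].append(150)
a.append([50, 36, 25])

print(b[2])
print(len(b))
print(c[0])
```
[7, 6, 7, 150]
3
[8, 7]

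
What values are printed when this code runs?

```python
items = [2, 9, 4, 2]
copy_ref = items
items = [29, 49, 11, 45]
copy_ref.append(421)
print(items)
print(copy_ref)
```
[29, 49, 11, 45]
[2, 9, 4, 2, 421]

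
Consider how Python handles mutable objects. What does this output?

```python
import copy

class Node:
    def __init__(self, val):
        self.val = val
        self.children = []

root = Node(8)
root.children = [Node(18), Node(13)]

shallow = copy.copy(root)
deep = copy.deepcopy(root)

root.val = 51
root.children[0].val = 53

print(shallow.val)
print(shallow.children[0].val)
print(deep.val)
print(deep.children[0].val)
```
8
53
8
18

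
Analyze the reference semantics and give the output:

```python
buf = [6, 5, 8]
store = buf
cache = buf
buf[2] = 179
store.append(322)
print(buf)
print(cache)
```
[6, 5, 179, 322]
[6, 5, 179, 322]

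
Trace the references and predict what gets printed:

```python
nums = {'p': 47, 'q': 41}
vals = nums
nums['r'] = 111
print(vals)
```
{'p': 47, 'q': 41, 'r': 111}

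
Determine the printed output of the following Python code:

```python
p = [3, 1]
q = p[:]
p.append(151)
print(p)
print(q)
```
[3, 1, 151]
[3, 1]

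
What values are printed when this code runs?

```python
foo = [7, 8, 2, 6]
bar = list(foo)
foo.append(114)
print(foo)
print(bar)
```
[7, 8, 2, 6, 114]
[7, 8, 2, 6]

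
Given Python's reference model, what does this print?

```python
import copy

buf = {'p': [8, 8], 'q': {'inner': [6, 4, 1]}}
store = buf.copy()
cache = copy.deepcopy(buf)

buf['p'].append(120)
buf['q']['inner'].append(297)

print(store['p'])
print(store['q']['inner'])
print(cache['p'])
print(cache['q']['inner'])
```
[8, 8, 120]
[6, 4, 1, 297]
[8, 8]
[6, 4, 1]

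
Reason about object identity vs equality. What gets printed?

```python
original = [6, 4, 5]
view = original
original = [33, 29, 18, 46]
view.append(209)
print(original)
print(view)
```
[33, 29, 18, 46]
[6, 4, 5, 209]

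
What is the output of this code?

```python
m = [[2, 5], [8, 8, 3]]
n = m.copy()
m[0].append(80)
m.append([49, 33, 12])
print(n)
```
[[2, 5, 80], [8, 8, 3]]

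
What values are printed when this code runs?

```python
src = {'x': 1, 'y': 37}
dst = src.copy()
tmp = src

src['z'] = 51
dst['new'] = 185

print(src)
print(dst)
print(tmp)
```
{'x': 1, 'y': 37, 'z': 51}
{'x': 1, 'y': 37, 'new': 185}
{'x': 1, 'y': 37, 'z': 51}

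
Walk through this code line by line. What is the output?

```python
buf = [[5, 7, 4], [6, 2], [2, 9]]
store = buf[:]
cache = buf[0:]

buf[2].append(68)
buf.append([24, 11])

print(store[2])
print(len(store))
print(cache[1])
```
[2, 9, 68]
3
[6, 2]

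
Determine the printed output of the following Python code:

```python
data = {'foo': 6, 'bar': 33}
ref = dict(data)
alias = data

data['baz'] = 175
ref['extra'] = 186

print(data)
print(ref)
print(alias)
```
{'foo': 6, 'bar': 33, 'baz': 175}
{'foo': 6, 'bar': 33, 'extra': 186}
{'foo': 6, 'bar': 33, 'baz': 175}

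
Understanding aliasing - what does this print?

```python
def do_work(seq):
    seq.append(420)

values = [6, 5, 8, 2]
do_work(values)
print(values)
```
[6, 5, 8, 2, 420]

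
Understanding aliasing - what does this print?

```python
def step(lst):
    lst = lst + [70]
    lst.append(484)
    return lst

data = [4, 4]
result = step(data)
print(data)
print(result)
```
[4, 4]
[4, 4, 70, 484]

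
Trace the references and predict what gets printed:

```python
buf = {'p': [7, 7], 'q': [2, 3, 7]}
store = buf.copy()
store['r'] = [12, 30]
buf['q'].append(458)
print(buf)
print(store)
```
{'p': [7, 7], 'q': [2, 3, 7, 458]}
{'p': [7, 7], 'q': [2, 3, 7, 458], 'r': [12, 30]}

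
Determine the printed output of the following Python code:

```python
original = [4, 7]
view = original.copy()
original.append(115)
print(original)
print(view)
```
[4, 7, 115]
[4, 7]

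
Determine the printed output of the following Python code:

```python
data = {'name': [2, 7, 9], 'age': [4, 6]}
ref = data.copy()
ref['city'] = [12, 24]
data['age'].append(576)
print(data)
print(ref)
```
{'name': [2, 7, 9], 'age': [4, 6, 576]}
{'name': [2, 7, 9], 'age': [4, 6, 576], 'city': [12, 24]}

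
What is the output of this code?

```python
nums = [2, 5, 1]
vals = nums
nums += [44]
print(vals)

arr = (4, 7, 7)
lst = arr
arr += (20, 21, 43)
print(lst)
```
[2, 5, 1, 44]
(4, 7, 7)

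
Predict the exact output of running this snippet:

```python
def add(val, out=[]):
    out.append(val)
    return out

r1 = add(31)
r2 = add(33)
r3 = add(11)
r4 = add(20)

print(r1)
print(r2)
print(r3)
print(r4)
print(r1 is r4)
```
[31, 33, 11, 20]
[31, 33, 11, 20]
[31, 33, 11, 20]
[31, 33, 11, 20]
True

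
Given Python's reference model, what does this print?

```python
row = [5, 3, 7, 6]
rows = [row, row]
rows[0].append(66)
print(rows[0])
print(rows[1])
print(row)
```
[5, 3, 7, 6, 66]
[5, 3, 7, 6, 66]
[5, 3, 7, 6, 66]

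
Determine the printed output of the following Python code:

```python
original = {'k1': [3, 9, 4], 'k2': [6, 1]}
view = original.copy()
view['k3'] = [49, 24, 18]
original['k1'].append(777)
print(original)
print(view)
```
{'k1': [3, 9, 4, 777], 'k2': [6, 1]}
{'k1': [3, 9, 4, 777], 'k2': [6, 1], 'k3': [49, 24, 18]}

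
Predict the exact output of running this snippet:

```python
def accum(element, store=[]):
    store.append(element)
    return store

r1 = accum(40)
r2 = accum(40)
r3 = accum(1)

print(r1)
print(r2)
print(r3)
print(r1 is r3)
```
[40, 40, 1]
[40, 40, 1]
[40, 40, 1]
True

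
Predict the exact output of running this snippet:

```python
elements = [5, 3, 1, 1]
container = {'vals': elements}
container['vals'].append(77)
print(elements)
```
[5, 3, 1, 1, 77]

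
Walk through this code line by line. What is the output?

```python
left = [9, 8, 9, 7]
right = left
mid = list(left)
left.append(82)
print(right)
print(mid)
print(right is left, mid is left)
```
[9, 8, 9, 7, 82]
[9, 8, 9, 7]
True False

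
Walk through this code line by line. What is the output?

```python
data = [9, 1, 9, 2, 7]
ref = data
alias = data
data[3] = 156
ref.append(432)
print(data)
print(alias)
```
[9, 1, 9, 156, 7, 432]
[9, 1, 9, 156, 7, 432]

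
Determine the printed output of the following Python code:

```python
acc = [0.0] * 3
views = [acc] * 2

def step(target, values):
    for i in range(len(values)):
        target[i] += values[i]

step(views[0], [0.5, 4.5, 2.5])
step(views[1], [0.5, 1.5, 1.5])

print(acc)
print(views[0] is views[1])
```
[1.0, 6.0, 4.0]
True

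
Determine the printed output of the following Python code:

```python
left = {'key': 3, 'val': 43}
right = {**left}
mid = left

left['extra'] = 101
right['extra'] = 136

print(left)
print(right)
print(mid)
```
{'key': 3, 'val': 43, 'extra': 101}
{'key': 3, 'val': 43, 'extra': 136}
{'key': 3, 'val': 43, 'extra': 101}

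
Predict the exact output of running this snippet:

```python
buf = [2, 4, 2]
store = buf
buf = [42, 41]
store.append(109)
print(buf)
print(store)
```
[42, 41]
[2, 4, 2, 109]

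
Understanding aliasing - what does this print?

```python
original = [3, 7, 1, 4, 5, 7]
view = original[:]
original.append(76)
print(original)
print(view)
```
[3, 7, 1, 4, 5, 7, 76]
[3, 7, 1, 4, 5, 7]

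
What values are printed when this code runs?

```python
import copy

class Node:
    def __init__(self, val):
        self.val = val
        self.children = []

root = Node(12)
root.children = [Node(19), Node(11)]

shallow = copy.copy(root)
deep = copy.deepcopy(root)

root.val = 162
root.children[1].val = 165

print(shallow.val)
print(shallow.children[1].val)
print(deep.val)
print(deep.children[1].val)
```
12
165
12
11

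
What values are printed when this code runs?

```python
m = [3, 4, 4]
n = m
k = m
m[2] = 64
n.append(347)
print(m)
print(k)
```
[3, 4, 64, 347]
[3, 4, 64, 347]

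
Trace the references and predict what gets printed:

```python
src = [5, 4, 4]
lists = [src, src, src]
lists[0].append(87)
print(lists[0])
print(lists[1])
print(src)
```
[5, 4, 4, 87]
[5, 4, 4, 87]
[5, 4, 4, 87]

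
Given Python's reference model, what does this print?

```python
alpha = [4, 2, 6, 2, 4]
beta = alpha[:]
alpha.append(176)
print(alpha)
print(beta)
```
[4, 2, 6, 2, 4, 176]
[4, 2, 6, 2, 4]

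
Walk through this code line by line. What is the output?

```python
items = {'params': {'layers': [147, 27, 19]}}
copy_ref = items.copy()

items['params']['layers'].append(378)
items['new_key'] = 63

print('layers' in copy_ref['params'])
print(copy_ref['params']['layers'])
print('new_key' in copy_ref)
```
True
[147, 27, 19, 378]
False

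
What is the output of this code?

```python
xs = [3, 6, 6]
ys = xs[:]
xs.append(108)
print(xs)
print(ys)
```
[3, 6, 6, 108]
[3, 6, 6]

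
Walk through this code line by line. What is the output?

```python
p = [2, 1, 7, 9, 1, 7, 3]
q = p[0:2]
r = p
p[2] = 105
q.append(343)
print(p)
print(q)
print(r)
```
[2, 1, 105, 9, 1, 7, 3]
[2, 1, 343]
[2, 1, 105, 9, 1, 7, 3]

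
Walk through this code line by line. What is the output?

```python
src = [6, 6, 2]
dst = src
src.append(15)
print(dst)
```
[6, 6, 2, 15]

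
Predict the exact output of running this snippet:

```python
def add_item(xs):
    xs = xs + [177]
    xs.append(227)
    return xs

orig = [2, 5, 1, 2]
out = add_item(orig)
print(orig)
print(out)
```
[2, 5, 1, 2]
[2, 5, 1, 2, 177, 227]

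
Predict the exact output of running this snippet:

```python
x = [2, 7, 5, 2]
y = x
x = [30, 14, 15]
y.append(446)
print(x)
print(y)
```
[30, 14, 15]
[2, 7, 5, 2, 446]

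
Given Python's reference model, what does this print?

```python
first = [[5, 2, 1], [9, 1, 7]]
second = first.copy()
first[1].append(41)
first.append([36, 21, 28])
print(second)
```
[[5, 2, 1], [9, 1, 7, 41]]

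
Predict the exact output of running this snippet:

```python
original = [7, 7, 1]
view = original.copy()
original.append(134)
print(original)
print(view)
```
[7, 7, 1, 134]
[7, 7, 1]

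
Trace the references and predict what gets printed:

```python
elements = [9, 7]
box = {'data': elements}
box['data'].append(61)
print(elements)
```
[9, 7, 61]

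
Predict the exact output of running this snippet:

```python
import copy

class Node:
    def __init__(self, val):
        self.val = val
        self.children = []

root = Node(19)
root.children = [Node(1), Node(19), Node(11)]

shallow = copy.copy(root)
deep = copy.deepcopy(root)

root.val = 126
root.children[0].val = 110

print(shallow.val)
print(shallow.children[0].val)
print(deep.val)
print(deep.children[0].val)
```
19
110
19
1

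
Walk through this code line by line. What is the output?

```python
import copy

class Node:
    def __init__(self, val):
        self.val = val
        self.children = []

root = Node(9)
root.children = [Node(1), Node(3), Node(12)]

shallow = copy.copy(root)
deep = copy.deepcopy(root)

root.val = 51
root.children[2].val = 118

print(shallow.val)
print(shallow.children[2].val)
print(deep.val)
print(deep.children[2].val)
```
9
118
9
12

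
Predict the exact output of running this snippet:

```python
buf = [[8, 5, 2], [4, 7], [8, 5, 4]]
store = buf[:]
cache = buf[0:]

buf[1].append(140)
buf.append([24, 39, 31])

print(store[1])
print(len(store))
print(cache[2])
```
[4, 7, 140]
3
[8, 5, 4]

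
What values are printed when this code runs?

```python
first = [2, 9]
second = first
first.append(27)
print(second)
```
[2, 9, 27]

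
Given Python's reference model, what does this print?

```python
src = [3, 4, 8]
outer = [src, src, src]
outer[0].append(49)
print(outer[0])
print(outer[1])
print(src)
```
[3, 4, 8, 49]
[3, 4, 8, 49]
[3, 4, 8, 49]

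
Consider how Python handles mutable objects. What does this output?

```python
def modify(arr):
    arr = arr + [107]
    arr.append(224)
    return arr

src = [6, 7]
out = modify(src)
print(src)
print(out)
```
[6, 7]
[6, 7, 107, 224]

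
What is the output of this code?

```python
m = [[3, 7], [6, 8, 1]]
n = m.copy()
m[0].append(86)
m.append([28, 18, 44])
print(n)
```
[[3, 7, 86], [6, 8, 1]]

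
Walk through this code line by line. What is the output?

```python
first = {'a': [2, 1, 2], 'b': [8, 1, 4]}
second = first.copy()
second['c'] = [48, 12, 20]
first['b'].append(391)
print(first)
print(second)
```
{'a': [2, 1, 2], 'b': [8, 1, 4, 391]}
{'a': [2, 1, 2], 'b': [8, 1, 4, 391], 'c': [48, 12, 20]}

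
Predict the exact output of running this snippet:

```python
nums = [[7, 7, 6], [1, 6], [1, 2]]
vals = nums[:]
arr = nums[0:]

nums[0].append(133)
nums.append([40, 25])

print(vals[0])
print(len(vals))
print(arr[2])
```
[7, 7, 6, 133]
3
[1, 2]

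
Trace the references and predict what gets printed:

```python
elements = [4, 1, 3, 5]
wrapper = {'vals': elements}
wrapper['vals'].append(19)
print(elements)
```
[4, 1, 3, 5, 19]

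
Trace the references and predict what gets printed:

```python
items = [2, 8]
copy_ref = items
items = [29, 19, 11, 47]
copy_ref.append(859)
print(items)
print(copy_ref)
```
[29, 19, 11, 47]
[2, 8, 859]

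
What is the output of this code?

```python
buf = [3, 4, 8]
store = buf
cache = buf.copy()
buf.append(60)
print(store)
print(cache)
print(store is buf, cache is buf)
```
[3, 4, 8, 60]
[3, 4, 8]
True False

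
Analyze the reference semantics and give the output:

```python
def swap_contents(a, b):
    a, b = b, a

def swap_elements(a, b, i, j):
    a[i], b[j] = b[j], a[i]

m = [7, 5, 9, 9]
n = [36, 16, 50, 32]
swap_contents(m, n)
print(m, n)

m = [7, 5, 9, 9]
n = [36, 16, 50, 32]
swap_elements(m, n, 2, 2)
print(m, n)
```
[7, 5, 9, 9] [36, 16, 50, 32]
[7, 5, 50, 9] [36, 16, 9, 32]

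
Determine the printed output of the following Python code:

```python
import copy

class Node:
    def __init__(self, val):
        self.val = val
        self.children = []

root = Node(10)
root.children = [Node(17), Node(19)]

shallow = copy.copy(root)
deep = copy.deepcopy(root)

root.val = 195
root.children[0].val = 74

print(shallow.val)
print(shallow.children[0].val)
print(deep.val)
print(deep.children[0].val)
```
10
74
10
17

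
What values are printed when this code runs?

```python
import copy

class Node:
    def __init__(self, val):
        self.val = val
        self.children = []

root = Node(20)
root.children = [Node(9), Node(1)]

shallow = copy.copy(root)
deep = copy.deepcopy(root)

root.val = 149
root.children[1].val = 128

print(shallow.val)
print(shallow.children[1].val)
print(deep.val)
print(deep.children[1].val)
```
20
128
20
1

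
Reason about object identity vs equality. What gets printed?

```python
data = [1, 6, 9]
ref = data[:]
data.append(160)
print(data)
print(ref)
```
[1, 6, 9, 160]
[1, 6, 9]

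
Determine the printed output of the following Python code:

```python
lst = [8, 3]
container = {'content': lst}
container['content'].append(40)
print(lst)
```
[8, 3, 40]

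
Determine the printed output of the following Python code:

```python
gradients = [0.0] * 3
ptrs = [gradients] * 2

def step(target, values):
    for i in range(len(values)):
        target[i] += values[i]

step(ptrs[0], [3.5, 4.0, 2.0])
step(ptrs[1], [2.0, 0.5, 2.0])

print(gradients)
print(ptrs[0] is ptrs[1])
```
[5.5, 4.5, 4.0]
True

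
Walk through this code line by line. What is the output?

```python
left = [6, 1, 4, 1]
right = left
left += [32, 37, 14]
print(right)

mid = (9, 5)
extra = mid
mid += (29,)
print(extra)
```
[6, 1, 4, 1, 32, 37, 14]
(9, 5)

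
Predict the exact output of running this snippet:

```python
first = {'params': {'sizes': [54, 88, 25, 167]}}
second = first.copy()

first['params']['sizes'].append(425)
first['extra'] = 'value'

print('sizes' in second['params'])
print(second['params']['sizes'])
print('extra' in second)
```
True
[54, 88, 25, 167, 425]
False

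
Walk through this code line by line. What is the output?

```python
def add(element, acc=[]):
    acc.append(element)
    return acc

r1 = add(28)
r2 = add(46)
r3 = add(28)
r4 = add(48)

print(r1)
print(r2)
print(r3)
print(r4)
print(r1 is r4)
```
[28, 46, 28, 48]
[28, 46, 28, 48]
[28, 46, 28, 48]
[28, 46, 28, 48]
True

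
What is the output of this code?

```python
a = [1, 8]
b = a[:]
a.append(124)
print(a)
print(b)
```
[1, 8, 124]
[1, 8]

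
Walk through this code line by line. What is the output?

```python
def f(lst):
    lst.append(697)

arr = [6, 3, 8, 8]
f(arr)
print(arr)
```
[6, 3, 8, 8, 697]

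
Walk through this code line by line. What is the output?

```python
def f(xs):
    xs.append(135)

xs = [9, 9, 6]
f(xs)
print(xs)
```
[9, 9, 6, 135]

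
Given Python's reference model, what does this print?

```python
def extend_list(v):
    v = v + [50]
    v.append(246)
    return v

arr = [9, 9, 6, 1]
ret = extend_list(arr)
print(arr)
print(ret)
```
[9, 9, 6, 1]
[9, 9, 6, 1, 50, 246]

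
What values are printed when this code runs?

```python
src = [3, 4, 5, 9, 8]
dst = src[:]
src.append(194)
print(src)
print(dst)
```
[3, 4, 5, 9, 8, 194]
[3, 4, 5, 9, 8]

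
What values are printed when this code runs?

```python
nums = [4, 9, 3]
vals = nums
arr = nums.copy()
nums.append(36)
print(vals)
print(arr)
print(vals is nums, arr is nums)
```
[4, 9, 3, 36]
[4, 9, 3]
True False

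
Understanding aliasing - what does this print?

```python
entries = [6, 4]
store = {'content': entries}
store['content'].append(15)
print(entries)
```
[6, 4, 15]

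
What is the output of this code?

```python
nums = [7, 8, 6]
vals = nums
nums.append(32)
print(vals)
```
[7, 8, 6, 32]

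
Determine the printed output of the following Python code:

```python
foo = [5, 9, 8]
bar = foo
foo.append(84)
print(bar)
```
[5, 9, 8, 84]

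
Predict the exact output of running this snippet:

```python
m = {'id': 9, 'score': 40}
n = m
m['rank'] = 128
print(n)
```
{'id': 9, 'score': 40, 'rank': 128}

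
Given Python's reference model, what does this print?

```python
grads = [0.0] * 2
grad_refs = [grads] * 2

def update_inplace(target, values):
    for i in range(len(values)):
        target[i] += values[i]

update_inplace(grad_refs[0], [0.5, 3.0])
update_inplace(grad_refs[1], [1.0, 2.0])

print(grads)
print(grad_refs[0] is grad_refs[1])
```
[1.5, 5.0]
True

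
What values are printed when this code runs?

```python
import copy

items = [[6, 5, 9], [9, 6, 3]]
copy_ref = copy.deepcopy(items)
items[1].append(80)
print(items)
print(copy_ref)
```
[[6, 5, 9], [9, 6, 3, 80]]
[[6, 5, 9], [9, 6, 3]]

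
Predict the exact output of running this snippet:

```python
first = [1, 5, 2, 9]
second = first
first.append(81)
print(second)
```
[1, 5, 2, 9, 81]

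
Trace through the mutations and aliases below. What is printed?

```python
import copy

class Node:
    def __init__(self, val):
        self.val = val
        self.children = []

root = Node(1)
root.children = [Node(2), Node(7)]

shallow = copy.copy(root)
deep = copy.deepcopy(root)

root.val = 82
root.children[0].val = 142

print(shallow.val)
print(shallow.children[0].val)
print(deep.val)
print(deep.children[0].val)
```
1
142
1
2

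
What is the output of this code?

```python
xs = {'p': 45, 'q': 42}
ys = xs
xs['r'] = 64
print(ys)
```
{'p': 45, 'q': 42, 'r': 64}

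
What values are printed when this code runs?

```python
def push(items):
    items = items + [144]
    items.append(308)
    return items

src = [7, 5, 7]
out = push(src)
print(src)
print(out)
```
[7, 5, 7]
[7, 5, 7, 144, 308]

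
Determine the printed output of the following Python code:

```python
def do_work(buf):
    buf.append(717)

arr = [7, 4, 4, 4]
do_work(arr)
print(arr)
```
[7, 4, 4, 4, 717]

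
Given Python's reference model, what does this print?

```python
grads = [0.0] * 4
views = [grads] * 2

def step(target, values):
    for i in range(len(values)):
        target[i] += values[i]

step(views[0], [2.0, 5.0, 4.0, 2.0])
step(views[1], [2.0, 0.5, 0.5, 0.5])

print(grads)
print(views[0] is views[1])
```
[4.0, 5.5, 4.5, 2.5]
True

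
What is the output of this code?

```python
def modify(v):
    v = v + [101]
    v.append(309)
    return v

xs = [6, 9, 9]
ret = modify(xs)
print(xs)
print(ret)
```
[6, 9, 9]
[6, 9, 9, 101, 309]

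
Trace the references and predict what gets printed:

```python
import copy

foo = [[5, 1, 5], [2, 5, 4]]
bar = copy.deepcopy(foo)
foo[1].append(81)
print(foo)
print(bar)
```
[[5, 1, 5], [2, 5, 4, 81]]
[[5, 1, 5], [2, 5, 4]]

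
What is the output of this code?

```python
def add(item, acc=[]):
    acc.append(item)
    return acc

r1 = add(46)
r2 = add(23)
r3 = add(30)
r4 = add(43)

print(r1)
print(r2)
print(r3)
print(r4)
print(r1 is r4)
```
[46, 23, 30, 43]
[46, 23, 30, 43]
[46, 23, 30, 43]
[46, 23, 30, 43]
True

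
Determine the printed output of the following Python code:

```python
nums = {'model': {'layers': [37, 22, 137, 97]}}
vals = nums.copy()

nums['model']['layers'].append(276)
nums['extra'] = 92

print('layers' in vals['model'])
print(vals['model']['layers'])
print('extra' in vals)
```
True
[37, 22, 137, 97, 276]
False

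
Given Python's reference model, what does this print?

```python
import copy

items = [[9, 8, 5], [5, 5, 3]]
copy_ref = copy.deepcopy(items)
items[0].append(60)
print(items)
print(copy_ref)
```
[[9, 8, 5, 60], [5, 5, 3]]
[[9, 8, 5], [5, 5, 3]]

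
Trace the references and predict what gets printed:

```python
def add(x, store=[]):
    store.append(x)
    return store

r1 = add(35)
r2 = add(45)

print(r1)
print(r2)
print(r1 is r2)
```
[35, 45]
[35, 45]
True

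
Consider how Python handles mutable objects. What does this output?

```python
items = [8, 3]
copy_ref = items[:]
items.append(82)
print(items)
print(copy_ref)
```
[8, 3, 82]
[8, 3]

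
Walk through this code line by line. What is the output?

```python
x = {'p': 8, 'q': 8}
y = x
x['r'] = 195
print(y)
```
{'p': 8, 'q': 8, 'r': 195}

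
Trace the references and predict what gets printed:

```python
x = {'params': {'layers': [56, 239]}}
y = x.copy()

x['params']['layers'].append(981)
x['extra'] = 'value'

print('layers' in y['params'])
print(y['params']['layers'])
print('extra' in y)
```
True
[56, 239, 981]
False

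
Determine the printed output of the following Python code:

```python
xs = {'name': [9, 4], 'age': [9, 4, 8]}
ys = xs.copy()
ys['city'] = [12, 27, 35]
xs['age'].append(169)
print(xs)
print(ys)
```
{'name': [9, 4], 'age': [9, 4, 8, 169]}
{'name': [9, 4], 'age': [9, 4, 8, 169], 'city': [12, 27, 35]}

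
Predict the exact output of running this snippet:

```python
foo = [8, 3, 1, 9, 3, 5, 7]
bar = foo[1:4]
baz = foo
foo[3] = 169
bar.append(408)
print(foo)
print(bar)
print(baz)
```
[8, 3, 1, 169, 3, 5, 7]
[3, 1, 9, 408]
[8, 3, 1, 169, 3, 5, 7]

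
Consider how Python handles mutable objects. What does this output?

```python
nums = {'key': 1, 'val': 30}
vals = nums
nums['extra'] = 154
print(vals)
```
{'key': 1, 'val': 30, 'extra': 154}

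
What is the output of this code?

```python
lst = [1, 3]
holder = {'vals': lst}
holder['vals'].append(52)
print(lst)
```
[1, 3, 52]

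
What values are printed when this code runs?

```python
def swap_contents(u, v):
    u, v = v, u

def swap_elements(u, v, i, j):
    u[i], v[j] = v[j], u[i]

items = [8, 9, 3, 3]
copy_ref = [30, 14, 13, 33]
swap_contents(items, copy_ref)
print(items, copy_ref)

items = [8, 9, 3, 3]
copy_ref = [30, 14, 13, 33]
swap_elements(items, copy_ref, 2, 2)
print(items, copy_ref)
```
[8, 9, 3, 3] [30, 14, 13, 33]
[8, 9, 13, 3] [30, 14, 3, 33]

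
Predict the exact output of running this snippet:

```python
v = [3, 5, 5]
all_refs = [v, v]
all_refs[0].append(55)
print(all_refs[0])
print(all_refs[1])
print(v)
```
[3, 5, 5, 55]
[3, 5, 5, 55]
[3, 5, 5, 55]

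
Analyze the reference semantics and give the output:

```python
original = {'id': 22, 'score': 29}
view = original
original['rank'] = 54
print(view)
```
{'id': 22, 'score': 29, 'rank': 54}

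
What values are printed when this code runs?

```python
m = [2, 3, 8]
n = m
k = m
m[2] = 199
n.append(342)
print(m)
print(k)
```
[2, 3, 199, 342]
[2, 3, 199, 342]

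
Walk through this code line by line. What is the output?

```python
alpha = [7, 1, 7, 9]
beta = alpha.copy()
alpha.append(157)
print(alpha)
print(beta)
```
[7, 1, 7, 9, 157]
[7, 1, 7, 9]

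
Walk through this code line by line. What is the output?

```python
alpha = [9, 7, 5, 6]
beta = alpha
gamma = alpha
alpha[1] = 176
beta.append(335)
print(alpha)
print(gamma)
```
[9, 176, 5, 6, 335]
[9, 176, 5, 6, 335]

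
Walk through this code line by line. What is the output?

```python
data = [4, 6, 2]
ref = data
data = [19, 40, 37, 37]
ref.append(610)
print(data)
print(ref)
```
[19, 40, 37, 37]
[4, 6, 2, 610]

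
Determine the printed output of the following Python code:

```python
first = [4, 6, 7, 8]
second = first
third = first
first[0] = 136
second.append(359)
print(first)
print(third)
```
[136, 6, 7, 8, 359]
[136, 6, 7, 8, 359]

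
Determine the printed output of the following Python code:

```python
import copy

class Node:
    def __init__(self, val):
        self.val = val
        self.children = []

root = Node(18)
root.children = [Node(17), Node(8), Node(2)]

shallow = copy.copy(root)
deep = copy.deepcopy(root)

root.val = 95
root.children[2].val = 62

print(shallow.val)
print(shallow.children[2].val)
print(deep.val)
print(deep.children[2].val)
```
18
62
18
2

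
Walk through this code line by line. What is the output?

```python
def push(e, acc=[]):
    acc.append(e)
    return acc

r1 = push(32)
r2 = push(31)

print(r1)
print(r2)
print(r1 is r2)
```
[32, 31]
[32, 31]
True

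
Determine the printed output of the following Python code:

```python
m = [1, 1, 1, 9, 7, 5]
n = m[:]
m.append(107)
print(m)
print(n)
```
[1, 1, 1, 9, 7, 5, 107]
[1, 1, 1, 9, 7, 5]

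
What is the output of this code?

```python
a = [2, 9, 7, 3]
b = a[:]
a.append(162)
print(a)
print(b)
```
[2, 9, 7, 3, 162]
[2, 9, 7, 3]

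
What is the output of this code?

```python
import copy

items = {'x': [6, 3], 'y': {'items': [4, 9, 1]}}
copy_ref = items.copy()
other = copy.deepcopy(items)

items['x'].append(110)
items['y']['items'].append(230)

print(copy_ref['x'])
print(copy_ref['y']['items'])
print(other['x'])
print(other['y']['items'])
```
[6, 3, 110]
[4, 9, 1, 230]
[6, 3]
[4, 9, 1]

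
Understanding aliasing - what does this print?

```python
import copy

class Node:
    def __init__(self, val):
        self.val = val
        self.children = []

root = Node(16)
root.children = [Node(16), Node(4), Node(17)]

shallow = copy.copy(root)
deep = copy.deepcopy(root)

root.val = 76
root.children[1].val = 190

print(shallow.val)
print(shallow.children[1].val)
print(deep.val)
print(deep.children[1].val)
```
16
190
16
4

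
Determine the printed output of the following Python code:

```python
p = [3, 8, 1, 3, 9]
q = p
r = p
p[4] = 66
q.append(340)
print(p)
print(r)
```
[3, 8, 1, 3, 66, 340]
[3, 8, 1, 3, 66, 340]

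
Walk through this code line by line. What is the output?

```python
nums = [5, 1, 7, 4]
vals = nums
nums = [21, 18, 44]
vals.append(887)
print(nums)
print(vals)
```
[21, 18, 44]
[5, 1, 7, 4, 887]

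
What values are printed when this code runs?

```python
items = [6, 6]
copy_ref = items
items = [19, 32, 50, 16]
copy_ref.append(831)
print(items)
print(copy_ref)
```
[19, 32, 50, 16]
[6, 6, 831]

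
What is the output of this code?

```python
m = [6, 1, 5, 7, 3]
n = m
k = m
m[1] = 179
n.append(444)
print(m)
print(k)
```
[6, 179, 5, 7, 3, 444]
[6, 179, 5, 7, 3, 444]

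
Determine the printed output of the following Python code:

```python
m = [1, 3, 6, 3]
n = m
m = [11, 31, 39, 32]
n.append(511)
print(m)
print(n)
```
[11, 31, 39, 32]
[1, 3, 6, 3, 511]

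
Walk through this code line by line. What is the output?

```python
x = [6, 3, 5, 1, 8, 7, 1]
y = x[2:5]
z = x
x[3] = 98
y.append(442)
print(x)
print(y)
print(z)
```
[6, 3, 5, 98, 8, 7, 1]
[5, 1, 8, 442]
[6, 3, 5, 98, 8, 7, 1]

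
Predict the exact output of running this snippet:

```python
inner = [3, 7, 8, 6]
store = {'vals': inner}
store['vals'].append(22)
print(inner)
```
[3, 7, 8, 6, 22]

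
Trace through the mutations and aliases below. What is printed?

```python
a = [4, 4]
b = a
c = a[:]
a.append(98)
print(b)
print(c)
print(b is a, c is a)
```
[4, 4, 98]
[4, 4]
True False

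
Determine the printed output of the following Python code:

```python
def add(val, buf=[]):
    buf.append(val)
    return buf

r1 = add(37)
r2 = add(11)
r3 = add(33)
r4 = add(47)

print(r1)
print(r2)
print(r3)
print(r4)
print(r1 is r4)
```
[37, 11, 33, 47]
[37, 11, 33, 47]
[37, 11, 33, 47]
[37, 11, 33, 47]
True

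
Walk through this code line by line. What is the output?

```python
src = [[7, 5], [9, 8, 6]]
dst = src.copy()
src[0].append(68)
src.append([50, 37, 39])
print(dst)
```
[[7, 5, 68], [9, 8, 6]]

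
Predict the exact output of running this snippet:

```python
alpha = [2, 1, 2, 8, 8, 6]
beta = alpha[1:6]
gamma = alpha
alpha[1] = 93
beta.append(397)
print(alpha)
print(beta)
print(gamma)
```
[2, 93, 2, 8, 8, 6]
[1, 2, 8, 8, 6, 397]
[2, 93, 2, 8, 8, 6]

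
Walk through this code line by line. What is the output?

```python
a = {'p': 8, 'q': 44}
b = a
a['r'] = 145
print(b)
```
{'p': 8, 'q': 44, 'r': 145}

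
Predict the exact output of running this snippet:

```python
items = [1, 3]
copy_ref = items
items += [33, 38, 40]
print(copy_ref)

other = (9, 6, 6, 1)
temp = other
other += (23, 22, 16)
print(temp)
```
[1, 3, 33, 38, 40]
(9, 6, 6, 1)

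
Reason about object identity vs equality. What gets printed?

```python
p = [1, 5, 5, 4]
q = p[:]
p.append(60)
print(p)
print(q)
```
[1, 5, 5, 4, 60]
[1, 5, 5, 4]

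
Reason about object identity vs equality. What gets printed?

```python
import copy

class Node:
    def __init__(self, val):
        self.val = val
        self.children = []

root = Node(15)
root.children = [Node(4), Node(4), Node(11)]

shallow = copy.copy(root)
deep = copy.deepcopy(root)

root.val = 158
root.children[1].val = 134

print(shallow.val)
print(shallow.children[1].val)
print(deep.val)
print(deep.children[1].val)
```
15
134
15
4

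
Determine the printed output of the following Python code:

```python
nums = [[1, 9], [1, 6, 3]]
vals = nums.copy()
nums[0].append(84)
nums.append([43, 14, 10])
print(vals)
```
[[1, 9, 84], [1, 6, 3]]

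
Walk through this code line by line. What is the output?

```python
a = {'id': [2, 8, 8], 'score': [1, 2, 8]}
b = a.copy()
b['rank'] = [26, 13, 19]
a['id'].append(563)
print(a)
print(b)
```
{'id': [2, 8, 8, 563], 'score': [1, 2, 8]}
{'id': [2, 8, 8, 563], 'score': [1, 2, 8], 'rank': [26, 13, 19]}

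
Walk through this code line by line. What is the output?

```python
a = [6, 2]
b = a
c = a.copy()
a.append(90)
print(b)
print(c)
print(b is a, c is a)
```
[6, 2, 90]
[6, 2]
True False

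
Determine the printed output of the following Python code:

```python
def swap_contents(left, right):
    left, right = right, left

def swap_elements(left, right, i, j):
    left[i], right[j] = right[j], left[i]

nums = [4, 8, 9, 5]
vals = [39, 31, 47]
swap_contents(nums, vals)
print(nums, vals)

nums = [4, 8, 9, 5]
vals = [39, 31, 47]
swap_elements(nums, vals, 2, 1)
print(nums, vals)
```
[4, 8, 9, 5] [39, 31, 47]
[4, 8, 31, 5] [39, 9, 47]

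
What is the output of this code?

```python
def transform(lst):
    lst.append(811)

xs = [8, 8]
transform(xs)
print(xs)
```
[8, 8, 811]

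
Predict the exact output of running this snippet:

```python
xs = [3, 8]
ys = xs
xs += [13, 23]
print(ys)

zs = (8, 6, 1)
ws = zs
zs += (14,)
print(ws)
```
[3, 8, 13, 23]
(8, 6, 1)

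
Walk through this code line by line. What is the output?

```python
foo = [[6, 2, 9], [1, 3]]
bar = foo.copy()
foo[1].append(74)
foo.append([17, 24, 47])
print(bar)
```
[[6, 2, 9], [1, 3, 74]]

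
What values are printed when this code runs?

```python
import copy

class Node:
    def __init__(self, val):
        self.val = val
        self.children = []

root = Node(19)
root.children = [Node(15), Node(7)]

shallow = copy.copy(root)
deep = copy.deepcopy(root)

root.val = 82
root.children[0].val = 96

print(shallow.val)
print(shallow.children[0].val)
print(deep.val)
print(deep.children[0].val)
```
19
96
19
15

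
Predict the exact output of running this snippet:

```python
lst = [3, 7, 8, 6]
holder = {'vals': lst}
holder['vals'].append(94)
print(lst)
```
[3, 7, 8, 6, 94]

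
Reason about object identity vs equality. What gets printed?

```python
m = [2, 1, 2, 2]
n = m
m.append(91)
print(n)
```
[2, 1, 2, 2, 91]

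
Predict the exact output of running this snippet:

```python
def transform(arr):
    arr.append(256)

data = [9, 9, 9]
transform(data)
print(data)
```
[9, 9, 9, 256]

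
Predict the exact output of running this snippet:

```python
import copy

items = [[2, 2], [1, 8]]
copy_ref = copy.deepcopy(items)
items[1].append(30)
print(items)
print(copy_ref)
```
[[2, 2], [1, 8, 30]]
[[2, 2], [1, 8]]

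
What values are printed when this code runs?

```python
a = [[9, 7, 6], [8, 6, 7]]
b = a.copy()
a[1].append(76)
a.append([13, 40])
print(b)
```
[[9, 7, 6], [8, 6, 7, 76]]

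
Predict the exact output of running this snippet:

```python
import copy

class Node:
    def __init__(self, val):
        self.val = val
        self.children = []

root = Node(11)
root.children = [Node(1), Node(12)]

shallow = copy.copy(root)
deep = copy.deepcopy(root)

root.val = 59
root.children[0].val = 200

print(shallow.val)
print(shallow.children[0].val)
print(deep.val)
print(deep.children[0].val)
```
11
200
11
1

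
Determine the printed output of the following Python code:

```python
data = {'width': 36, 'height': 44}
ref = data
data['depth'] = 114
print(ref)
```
{'width': 36, 'height': 44, 'depth': 114}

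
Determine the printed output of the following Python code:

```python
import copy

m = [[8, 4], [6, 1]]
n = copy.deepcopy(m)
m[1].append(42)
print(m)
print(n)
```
[[8, 4], [6, 1, 42]]
[[8, 4], [6, 1]]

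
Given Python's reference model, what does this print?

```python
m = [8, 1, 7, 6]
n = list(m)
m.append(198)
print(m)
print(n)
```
[8, 1, 7, 6, 198]
[8, 1, 7, 6]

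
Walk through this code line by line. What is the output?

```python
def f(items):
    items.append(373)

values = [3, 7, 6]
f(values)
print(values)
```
[3, 7, 6, 373]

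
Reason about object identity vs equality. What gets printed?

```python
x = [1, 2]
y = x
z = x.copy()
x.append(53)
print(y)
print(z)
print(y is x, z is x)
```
[1, 2, 53]
[1, 2]
True False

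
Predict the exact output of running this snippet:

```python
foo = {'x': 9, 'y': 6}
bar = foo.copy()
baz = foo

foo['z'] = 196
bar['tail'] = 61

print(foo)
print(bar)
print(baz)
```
{'x': 9, 'y': 6, 'z': 196}
{'x': 9, 'y': 6, 'tail': 61}
{'x': 9, 'y': 6, 'z': 196}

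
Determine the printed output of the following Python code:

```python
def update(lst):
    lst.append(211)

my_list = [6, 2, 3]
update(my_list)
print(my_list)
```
[6, 2, 3, 211]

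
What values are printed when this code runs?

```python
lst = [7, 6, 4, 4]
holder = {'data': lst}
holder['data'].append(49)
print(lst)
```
[7, 6, 4, 4, 49]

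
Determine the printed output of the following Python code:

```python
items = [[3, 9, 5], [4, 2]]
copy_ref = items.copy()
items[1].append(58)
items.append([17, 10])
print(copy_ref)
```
[[3, 9, 5], [4, 2, 58]]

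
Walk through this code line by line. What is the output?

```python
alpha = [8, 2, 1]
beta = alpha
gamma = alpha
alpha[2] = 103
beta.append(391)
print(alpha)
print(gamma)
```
[8, 2, 103, 391]
[8, 2, 103, 391]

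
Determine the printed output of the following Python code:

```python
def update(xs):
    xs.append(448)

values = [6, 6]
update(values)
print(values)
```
[6, 6, 448]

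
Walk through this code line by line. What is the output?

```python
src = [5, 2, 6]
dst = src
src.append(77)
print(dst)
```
[5, 2, 6, 77]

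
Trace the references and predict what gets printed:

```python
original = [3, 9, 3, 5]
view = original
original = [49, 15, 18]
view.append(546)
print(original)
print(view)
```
[49, 15, 18]
[3, 9, 3, 5, 546]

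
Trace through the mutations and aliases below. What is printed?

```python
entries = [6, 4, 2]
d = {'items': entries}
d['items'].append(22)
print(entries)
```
[6, 4, 2, 22]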